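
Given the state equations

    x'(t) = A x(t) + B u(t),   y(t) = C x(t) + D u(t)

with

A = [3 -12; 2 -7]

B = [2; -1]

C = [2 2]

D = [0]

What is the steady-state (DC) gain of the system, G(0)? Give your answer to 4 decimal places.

22.0000

G(0) = C(-A)^{-1}B + D = -C A^{-1} B + D.
det A = 3, so A^{-1} = (1/3)·adj(A) = [[-7/3, 4], [-2/3, 1]]
A^{-1} B = [-26/3, -7/3]^T
C A^{-1} B = -22
G(0) = D - C A^{-1} B = 0 - (-22) = 22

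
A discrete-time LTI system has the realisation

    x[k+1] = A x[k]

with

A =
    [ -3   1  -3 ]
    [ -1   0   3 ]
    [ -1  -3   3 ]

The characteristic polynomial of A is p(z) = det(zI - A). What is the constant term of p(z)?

36

Expand det(zI - A) for the 3×3 matrix.
p(z) = z^3 - 2z + 36.
(Check: constant term = det(-A) = (-1)^3 det A = 36; coefficient of z^2 = -tr A = 0.)
The constant term is 36.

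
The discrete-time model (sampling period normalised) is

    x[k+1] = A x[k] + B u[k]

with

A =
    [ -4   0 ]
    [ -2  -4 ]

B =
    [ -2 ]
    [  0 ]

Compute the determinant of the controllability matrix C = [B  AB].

AB = [[8], [4]]
Controllability matrix C = [B  AB] = [[-2, 8], [0, 4]]
det(C) = (-2)·4 - 8·0 = -8 - 0 = -8
Since det(C) ≠ 0, rank(C) = 2 and the system is completely controllable.

-8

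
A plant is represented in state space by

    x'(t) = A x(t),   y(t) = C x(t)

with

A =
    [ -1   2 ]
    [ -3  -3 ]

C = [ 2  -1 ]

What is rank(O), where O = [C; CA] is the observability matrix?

CA = [[1, 7]]
Observability matrix O = [C; CA] = [[2, -1], [1, 7]]
det(O) = 2·7 - (-1)·1 = 14 - (-1) = 15 ≠ 0, so rank(O) = 2.
rank(O) = 2 = n, so the pair (A, C) is completely observable.

2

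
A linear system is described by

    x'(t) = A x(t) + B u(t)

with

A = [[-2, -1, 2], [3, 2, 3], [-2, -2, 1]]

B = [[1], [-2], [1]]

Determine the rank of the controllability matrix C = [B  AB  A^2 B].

3

AB = [[2], [2], [3]]
A^2B = [[0], [19], [-5]]
Controllability matrix C = [B  AB  A^2B] = [[1, 2, 0], [-2, 2, 19], [1, 3, -5]]
det(C) = 1·(2·(-5) - 19·3) - 2·((-2)·(-5) - 19·1) + 0·((-2)·3 - 2·1) = 1·(-67) - 2·(-9) + 0·(-8) = -49 ≠ 0, so rank(C) = 3.
rank(C) = 3 = n, so the pair (A, B) is completely controllable.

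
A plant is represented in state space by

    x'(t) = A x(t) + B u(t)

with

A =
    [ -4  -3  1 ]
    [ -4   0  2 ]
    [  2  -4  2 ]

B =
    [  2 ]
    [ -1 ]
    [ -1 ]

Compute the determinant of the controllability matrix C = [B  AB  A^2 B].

-2216

AB = [[-6], [-10], [6]]
A^2B = [[60], [36], [40]]
Controllability matrix C = [B  AB  A^2B] = [[2, -6, 60], [-1, -10, 36], [-1, 6, 40]]
Expanding along the first row, det(C) = 2·((-10)·40 - 36·6) - (-6)·((-1)·40 - 36·(-1)) + 60·((-1)·6 - (-10)·(-1)) = 2·(-616) - (-6)·(-4) + 60·(-16) = -2216
Since det(C) ≠ 0, rank(C) = 3 and the system is completely controllable.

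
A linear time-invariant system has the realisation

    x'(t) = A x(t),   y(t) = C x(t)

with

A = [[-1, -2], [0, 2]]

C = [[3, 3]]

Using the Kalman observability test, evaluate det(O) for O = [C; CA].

CA = [[-3, 0]]
Observability matrix O = [C; CA] = [[3, 3], [-3, 0]]
det(O) = 3·0 - 3·(-3) = 0 - (-9) = 9
Since det(O) ≠ 0, rank(O) = 2 and the system is completely observable.

9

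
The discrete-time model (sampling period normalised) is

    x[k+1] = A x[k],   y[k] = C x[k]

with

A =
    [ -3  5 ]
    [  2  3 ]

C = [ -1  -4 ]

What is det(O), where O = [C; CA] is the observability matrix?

-3

CA = [[-5, -17]]
Observability matrix O = [C; CA] = [[-1, -4], [-5, -17]]
det(O) = (-1)·(-17) - (-4)·(-5) = 17 - 20 = -3
Since det(O) ≠ 0, rank(O) = 2 and the system is completely observable.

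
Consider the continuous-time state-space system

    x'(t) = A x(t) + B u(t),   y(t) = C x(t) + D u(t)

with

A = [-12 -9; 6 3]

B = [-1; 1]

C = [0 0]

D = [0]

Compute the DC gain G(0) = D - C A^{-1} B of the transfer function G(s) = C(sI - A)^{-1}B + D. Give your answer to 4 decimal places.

G(0) = C(-A)^{-1}B + D = -C A^{-1} B + D.
det A = 18, so A^{-1} = (1/18)·adj(A) = [[1/6, 1/2], [-1/3, -2/3]]
A^{-1} B = [1/3, -1/3]^T
C A^{-1} B = 0
G(0) = D - C A^{-1} B = 0 - (0) = 0

0.0000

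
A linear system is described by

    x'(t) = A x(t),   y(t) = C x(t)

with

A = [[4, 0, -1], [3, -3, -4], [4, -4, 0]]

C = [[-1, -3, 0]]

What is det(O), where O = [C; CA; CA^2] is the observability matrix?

CA = [[-13, 9, 13]]
CA^2 = [[27, -79, -23]]
Observability matrix O = [C; CA; CA^2] = [[-1, -3, 0], [-13, 9, 13], [27, -79, -23]]
Expanding along the first row, det(O) = (-1)·(9·(-23) - 13·(-79)) - (-3)·((-13)·(-23) - 13·27) + 0·((-13)·(-79) - 9·27) = (-1)·820 - (-3)·(-52) + 0·784 = -976
Since det(O) ≠ 0, rank(O) = 3 and the system is completely observable.

-976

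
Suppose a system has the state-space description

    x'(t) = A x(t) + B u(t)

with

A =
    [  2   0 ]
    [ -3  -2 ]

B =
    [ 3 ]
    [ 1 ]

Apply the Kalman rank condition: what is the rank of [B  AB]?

AB = [[6], [-11]]
Controllability matrix C = [B  AB] = [[3, 6], [1, -11]]
det(C) = 3·(-11) - 6·1 = -33 - 6 = -39 ≠ 0, so rank(C) = 2.
rank(C) = 2 = n, so the pair (A, B) is completely controllable.

2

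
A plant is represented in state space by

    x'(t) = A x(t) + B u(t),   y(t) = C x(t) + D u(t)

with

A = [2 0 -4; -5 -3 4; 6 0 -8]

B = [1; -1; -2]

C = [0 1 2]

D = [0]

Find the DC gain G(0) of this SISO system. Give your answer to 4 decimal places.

G(0) = C(-A)^{-1}B + D = -C A^{-1} B + D.
det A = -24, so A^{-1} = (1/-24)·adj(A) = [[-1, 0, 1/2], [2/3, -1/3, -1/2], [-3/4, 0, 1/4]]
A^{-1} B = [-2, 2, -5/4]^T
C A^{-1} B = -1/2
G(0) = D - C A^{-1} B = 0 - (-1/2) = 1/2 ≈ 0.5000

0.5000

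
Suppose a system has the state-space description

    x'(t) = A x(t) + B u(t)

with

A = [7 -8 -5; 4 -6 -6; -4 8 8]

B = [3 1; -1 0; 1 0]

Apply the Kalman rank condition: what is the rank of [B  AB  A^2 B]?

AB = [[24, 7], [12, 4], [-12, -4]]
A^2B = [[132, 37], [96, 28], [-96, -28]]
Controllability matrix C = [B  AB  A^2B] = [[3, 1, 24, 7, 132, 37], [-1, 0, 12, 4, 96, 28], [1, 0, -12, -4, -96, -28]]
The rows r1, r2, r3 of C are linearly dependent: r2 + r3 = 0 (check each entry), so rank(C) ≤ 2.
The 2×2 minor from rows 1, 2, columns 1, 2 is 3·0 - 1·(-1) = 0 - (-1) = 1 ≠ 0, so rank(C) = 2.
rank(C) = 2 < n = 3, so the pair (A, B) is not completely controllable.

2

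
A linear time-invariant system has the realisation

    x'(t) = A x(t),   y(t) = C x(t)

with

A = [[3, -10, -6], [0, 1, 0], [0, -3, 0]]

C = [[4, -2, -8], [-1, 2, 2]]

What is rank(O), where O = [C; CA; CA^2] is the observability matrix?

CA = [[12, -18, -24], [-3, 6, 6]]
CA^2 = [[36, -66, -72], [-9, 18, 18]]
Observability matrix O = [C; CA; CA^2] = [[4, -2, -8], [-1, 2, 2], [12, -18, -24], [-3, 6, 6], [36, -66, -72], [-9, 18, 18]]
The columns c1, c2, c3 of O are linearly dependent: 2·c1 + c3 = 0 (check each entry), so rank(O) ≤ 2.
The 2×2 minor from rows 1, 2, columns 1, 2 is 4·2 - (-2)·(-1) = 8 - 2 = 6 ≠ 0, so rank(O) = 2.
rank(O) = 2 < n = 3, so the pair (A, C) is not completely observable.

2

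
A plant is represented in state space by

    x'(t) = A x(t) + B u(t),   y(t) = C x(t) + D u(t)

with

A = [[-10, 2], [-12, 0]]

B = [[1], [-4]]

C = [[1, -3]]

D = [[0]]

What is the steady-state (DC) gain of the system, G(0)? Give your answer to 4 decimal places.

G(0) = C(-A)^{-1}B + D = -C A^{-1} B + D.
det A = 24, so A^{-1} = (1/24)·adj(A) = [[0, -1/12], [1/2, -5/12]]
A^{-1} B = [1/3, 13/6]^T
C A^{-1} B = -37/6
G(0) = D - C A^{-1} B = 0 - (-37/6) = 37/6 ≈ 6.1667

6.1667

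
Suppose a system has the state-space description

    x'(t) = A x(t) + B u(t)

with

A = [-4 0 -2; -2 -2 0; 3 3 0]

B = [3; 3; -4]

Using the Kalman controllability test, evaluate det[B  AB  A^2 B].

-184

AB = [[-4], [-12], [18]]
A^2B = [[-20], [32], [-48]]
Controllability matrix C = [B  AB  A^2B] = [[3, -4, -20], [3, -12, 32], [-4, 18, -48]]
Expanding along the first row, det(C) = 3·((-12)·(-48) - 32·18) - (-4)·(3·(-48) - 32·(-4)) + (-20)·(3·18 - (-12)·(-4)) = 3·0 - (-4)·(-16) + (-20)·6 = -184
Since det(C) ≠ 0, rank(C) = 3 and the system is completely controllable.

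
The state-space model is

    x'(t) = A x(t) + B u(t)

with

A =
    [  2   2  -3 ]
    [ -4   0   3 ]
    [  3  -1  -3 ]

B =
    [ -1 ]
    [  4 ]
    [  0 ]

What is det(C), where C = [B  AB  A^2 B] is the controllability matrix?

AB = [[6], [4], [-7]]
A^2B = [[41], [-45], [35]]
Controllability matrix C = [B  AB  A^2B] = [[-1, 6, 41], [4, 4, -45], [0, -7, 35]]
Expanding along the first row, det(C) = (-1)·(4·35 - (-45)·(-7)) - 6·(4·35 - (-45)·0) + 41·(4·(-7) - 4·0) = (-1)·(-175) - 6·140 + 41·(-28) = -1813
Since det(C) ≠ 0, rank(C) = 3 and the system is completely controllable.

-1813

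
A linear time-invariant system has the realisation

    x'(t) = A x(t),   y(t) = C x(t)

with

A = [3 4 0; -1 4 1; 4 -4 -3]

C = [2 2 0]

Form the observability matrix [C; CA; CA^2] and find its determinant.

CA = [[4, 16, 2]]
CA^2 = [[4, 72, 10]]
Observability matrix O = [C; CA; CA^2] = [[2, 2, 0], [4, 16, 2], [4, 72, 10]]
Expanding along the first row, det(O) = 2·(16·10 - 2·72) - 2·(4·10 - 2·4) + 0·(4·72 - 16·4) = 2·16 - 2·32 + 0·224 = -32
Since det(O) ≠ 0, rank(O) = 3 and the system is completely observable.

-32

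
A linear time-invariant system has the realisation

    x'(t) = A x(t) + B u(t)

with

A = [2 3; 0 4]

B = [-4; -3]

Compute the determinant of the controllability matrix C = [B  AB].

AB = [[-17], [-12]]
Controllability matrix C = [B  AB] = [[-4, -17], [-3, -12]]
det(C) = (-4)·(-12) - (-17)·(-3) = 48 - 51 = -3
Since det(C) ≠ 0, rank(C) = 2 and the system is completely controllable.

-3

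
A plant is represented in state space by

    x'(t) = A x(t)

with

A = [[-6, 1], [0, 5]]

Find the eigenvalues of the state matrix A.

-6, 5

det(sI - A) = s^2 - (tr A)s + det A, with tr A = (-6) + 5 = -1 and det A = (-6)·5 - 1·0 = -30 - 0 = -30.
So p(s) = det(sI - A) = s^2 + s - 30.
Factor s^2 + s - 30: two numbers with sum -1 and product -30 are 5 and -6, so s^2 + s - 30 = (s - 5)(s + 6).
Hence p(s) = (s - 5) (s + 6), with roots -6, 5.
At least one eigenvalue has non-negative real part, so the system is not asymptotically stable.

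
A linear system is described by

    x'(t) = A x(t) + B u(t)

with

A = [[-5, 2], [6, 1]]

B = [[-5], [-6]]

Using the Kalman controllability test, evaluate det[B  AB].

258

AB = [[13], [-36]]
Controllability matrix C = [B  AB] = [[-5, 13], [-6, -36]]
det(C) = (-5)·(-36) - 13·(-6) = 180 - (-78) = 258
Since det(C) ≠ 0, rank(C) = 2 and the system is completely controllable.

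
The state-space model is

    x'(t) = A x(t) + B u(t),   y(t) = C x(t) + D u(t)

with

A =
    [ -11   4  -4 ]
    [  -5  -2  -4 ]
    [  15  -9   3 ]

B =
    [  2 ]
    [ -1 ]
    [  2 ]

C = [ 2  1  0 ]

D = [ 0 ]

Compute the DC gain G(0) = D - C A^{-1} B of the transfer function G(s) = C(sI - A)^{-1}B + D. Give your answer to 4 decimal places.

-26.5000

G(0) = C(-A)^{-1}B + D = -C A^{-1} B + D.
det A = -18, so A^{-1} = (1/-18)·adj(A) = [[7/3, -4/3, 4/3], [5/2, -3/2, 4/3], [-25/6, 13/6, -7/3]]
A^{-1} B = [26/3, 55/6, -91/6]^T
C A^{-1} B = 53/2
G(0) = D - C A^{-1} B = 0 - (53/2) = -53/2 ≈ -26.5000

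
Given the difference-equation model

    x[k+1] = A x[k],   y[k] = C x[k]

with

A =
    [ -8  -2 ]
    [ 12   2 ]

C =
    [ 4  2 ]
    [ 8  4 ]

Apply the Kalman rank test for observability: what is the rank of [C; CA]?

CA = [[-8, -4], [-16, -8]]
Observability matrix O = [C; CA] = [[4, 2], [8, 4], [-8, -4], [-16, -8]]
Every row of O is a scalar multiple of row 1 = [4, 2] (multipliers 1, 2, -2, -4), so the rows span a one-dimensional space.
O ≠ 0, hence rank(O) = 1.
rank(O) = 1 < n = 2, so the pair (A, C) is not completely observable.

1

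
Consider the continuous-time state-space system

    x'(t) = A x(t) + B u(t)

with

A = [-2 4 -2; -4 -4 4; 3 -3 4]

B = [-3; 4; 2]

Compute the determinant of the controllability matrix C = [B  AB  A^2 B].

900

AB = [[18], [4], [-13]]
A^2B = [[6], [-140], [-10]]
Controllability matrix C = [B  AB  A^2B] = [[-3, 18, 6], [4, 4, -140], [2, -13, -10]]
Expanding along the first row, det(C) = (-3)·(4·(-10) - (-140)·(-13)) - 18·(4·(-10) - (-140)·2) + 6·(4·(-13) - 4·2) = (-3)·(-1860) - 18·240 + 6·(-60) = 900
Since det(C) ≠ 0, rank(C) = 3 and the system is completely controllable.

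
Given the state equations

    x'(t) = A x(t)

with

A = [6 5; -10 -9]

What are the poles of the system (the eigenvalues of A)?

-4, 1

det(sI - A) = s^2 - (tr A)s + det A, with tr A = 6 + (-9) = -3 and det A = 6·(-9) - 5·(-10) = -54 - (-50) = -4.
So p(s) = det(sI - A) = s^2 + 3s - 4.
Factor s^2 + 3s - 4: two numbers with sum -3 and product -4 are 1 and -4, so s^2 + 3s - 4 = (s - 1)(s + 4).
Hence p(s) = (s - 1) (s + 4), with roots -4, 1.
At least one eigenvalue has non-negative real part, so the system is not asymptotically stable.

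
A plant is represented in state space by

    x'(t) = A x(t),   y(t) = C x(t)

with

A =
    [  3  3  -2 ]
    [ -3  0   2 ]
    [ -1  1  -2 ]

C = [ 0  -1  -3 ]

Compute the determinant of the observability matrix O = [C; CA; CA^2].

CA = [[6, -3, 4]]
CA^2 = [[23, 22, -26]]
Observability matrix O = [C; CA; CA^2] = [[0, -1, -3], [6, -3, 4], [23, 22, -26]]
Expanding along the first row, det(O) = 0·((-3)·(-26) - 4·22) - (-1)·(6·(-26) - 4·23) + (-3)·(6·22 - (-3)·23) = 0·(-10) - (-1)·(-248) + (-3)·201 = -851
Since det(O) ≠ 0, rank(O) = 3 and the system is completely observable.

-851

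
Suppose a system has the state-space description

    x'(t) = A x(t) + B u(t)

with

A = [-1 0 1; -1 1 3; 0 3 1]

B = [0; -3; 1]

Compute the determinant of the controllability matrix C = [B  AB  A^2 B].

AB = [[1], [0], [-8]]
A^2B = [[-9], [-25], [-8]]
Controllability matrix C = [B  AB  A^2B] = [[0, 1, -9], [-3, 0, -25], [1, -8, -8]]
Expanding along the first row, det(C) = 0·(0·(-8) - (-25)·(-8)) - 1·((-3)·(-8) - (-25)·1) + (-9)·((-3)·(-8) - 0·1) = 0·(-200) - 1·49 + (-9)·24 = -265
Since det(C) ≠ 0, rank(C) = 3 and the system is completely controllable.

-265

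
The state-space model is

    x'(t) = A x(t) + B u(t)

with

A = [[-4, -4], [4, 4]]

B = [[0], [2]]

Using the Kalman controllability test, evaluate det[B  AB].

16

AB = [[-8], [8]]
Controllability matrix C = [B  AB] = [[0, -8], [2, 8]]
det(C) = 0·8 - (-8)·2 = 0 - (-16) = 16
Since det(C) ≠ 0, rank(C) = 2 and the system is completely controllable.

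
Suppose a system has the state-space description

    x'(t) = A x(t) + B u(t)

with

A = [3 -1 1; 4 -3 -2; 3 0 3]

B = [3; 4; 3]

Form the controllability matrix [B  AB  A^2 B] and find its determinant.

AB = [[8], [-6], [18]]
A^2B = [[48], [14], [78]]
Controllability matrix C = [B  AB  A^2B] = [[3, 8, 48], [4, -6, 14], [3, 18, 78]]
Expanding along the first row, det(C) = 3·((-6)·78 - 14·18) - 8·(4·78 - 14·3) + 48·(4·18 - (-6)·3) = 3·(-720) - 8·270 + 48·90 = 0
Since det(C) = 0, rank(C) < 3 and the system is not completely controllable.

0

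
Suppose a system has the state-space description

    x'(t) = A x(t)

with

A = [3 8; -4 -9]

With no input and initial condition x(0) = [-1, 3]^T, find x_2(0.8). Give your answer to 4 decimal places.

det(sI - A) = s^2 - (tr A)s + det A, with tr A = 3 + (-9) = -6 and det A = 3·(-9) - 8·(-4) = -27 - (-32) = 5.
So p(s) = det(sI - A) = s^2 + 6s + 5.
Factor s^2 + 6s + 5: two numbers with sum -6 and product 5 are -1 and -5, so s^2 + 6s + 5 = (s + 1)(s + 5).
Hence p(s) = (s + 1) (s + 5), with roots -5, -1.
The eigenvalues -5, -1 are distinct and real, so A is diagonalisable and x(t) = e^{At} x(0) = V diag(e^{λ_i t}) V^{-1} x(0), where the columns of V are the eigenvectors.
λ = -5: A - (-5)I = [[8, 8], [-4, -4]]. Row 1 gives 8·v1 + 8·v2 = 0, so take v_1 = [-1, 1]^T.
λ = -1: A - (-1)I = [[4, 8], [-4, -8]]. Row 1 gives 4·v1 + 8·v2 = 0, so take v_2 = [2, -1]^T.
V = [v_1 v_2] = [[-1, 2], [1, -1]] has det V = -1, so V^{-1} = adj(V)/det V = [[1, 2], [1, 1]].
Modal coordinates z(0) = V^{-1} x(0): 1·(-1) + 2·3 = 5; 1·(-1) + 1·3 = 2; so z(0) = [5, 2]^T.
x_2(t) = Σ_i (v_i)_2 · z_i(0) · e^{λ_i t} (row 2 of V times the modal terms).
x_2(0.8) = 1·5·e^{-5·0.8} + (-1)·2·e^{-1·0.8} = 5·0.018316 + (-2)·0.449329 = -0.8071.

-0.8071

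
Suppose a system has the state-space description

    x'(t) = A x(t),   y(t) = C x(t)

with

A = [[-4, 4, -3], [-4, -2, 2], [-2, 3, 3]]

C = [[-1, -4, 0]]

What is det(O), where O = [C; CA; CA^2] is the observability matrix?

-7097

CA = [[20, 4, -5]]
CA^2 = [[-86, 57, -67]]
Observability matrix O = [C; CA; CA^2] = [[-1, -4, 0], [20, 4, -5], [-86, 57, -67]]
Expanding along the first row, det(O) = (-1)·(4·(-67) - (-5)·57) - (-4)·(20·(-67) - (-5)·(-86)) + 0·(20·57 - 4·(-86)) = (-1)·17 - (-4)·(-1770) + 0·1484 = -7097
Since det(O) ≠ 0, rank(O) = 3 and the system is completely observable.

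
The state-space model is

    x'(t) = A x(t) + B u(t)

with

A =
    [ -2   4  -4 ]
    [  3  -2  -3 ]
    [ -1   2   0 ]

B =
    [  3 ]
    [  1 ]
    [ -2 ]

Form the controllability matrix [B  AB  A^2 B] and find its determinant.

1805

AB = [[6], [13], [-1]]
A^2B = [[44], [-5], [20]]
Controllability matrix C = [B  AB  A^2B] = [[3, 6, 44], [1, 13, -5], [-2, -1, 20]]
Expanding along the first row, det(C) = 3·(13·20 - (-5)·(-1)) - 6·(1·20 - (-5)·(-2)) + 44·(1·(-1) - 13·(-2)) = 3·255 - 6·10 + 44·25 = 1805
Since det(C) ≠ 0, rank(C) = 3 and the system is completely controllable.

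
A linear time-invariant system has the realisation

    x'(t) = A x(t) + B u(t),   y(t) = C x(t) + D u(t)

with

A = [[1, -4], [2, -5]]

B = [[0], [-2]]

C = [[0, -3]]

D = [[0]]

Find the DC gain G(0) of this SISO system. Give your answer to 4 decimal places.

-2.0000

G(0) = C(-A)^{-1}B + D = -C A^{-1} B + D.
det A = 3, so A^{-1} = (1/3)·adj(A) = [[-5/3, 4/3], [-2/3, 1/3]]
A^{-1} B = [-8/3, -2/3]^T
C A^{-1} B = 2
G(0) = D - C A^{-1} B = 0 - (2) = -2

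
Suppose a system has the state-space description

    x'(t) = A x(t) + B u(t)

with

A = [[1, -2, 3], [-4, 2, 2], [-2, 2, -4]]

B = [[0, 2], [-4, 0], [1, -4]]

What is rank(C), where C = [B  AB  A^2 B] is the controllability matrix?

AB = [[11, -10], [-6, -16], [-12, 12]]
A^2B = [[-13, 58], [-80, 32], [14, -60]]
Controllability matrix C = [B  AB  A^2B] = [[0, 2, 11, -10, -13, 58], [-4, 0, -6, -16, -80, 32], [1, -4, -12, 12, 14, -60]]
Take the 3×3 submatrix of C formed by columns 1, 2, 3: [[0, 2, 11], [-4, 0, -6], [1, -4, -12]]. Its determinant is 0·(0·(-12) - (-6)·(-4)) - 2·((-4)·(-12) - (-6)·1) + 11·((-4)·(-4) - 0·1) = 0·(-24) - 2·54 + 11·16 = 68 ≠ 0.
So rank(C) ≥ 3; since C has 3 rows, rank(C) = 3.
rank(C) = 3 = n, so the pair (A, B) is completely controllable.

3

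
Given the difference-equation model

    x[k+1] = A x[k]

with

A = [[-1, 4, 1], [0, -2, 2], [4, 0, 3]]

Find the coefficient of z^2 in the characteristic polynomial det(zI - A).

0

Expand det(zI - A) for the 3×3 matrix.
p(z) = z^3 - 11z - 46.
(Check: constant term = det(-A) = (-1)^3 det A = -46; coefficient of z^2 = -tr A = 0.)
The coefficient of z^2 is 0.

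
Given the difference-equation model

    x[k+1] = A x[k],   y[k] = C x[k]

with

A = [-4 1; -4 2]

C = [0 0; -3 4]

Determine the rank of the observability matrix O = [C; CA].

2

CA = [[0, 0], [-4, 5]]
Observability matrix O = [C; CA] = [[0, 0], [-3, 4], [0, 0], [-4, 5]]
Take the 2×2 submatrix of O formed by rows 2, 4: [[-3, 4], [-4, 5]]. Its determinant is (-3)·5 - 4·(-4) = -15 - (-16) = 1 ≠ 0.
So rank(O) ≥ 2; since O has 2 columns, rank(O) = 2.
rank(O) = 2 = n, so the pair (A, C) is completely observable.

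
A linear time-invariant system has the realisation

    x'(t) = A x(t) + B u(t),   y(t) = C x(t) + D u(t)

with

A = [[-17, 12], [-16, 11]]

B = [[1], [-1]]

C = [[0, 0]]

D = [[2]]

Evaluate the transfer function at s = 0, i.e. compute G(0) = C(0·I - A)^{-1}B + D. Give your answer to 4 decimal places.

2.0000

G(0) = C(-A)^{-1}B + D = -C A^{-1} B + D.
det A = 5, so A^{-1} = (1/5)·adj(A) = [[11/5, -12/5], [16/5, -17/5]]
A^{-1} B = [23/5, 33/5]^T
C A^{-1} B = 0
G(0) = D - C A^{-1} B = 2 - (0) = 2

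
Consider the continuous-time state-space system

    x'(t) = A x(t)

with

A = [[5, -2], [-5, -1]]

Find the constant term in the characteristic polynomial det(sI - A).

For a 2×2 matrix, det(sI - A) = s^2 - (tr A)s + det A.
tr A = 4, det A = -15.
So p(s) = s^2 - 4s - 15.
The constant term is -15.

-15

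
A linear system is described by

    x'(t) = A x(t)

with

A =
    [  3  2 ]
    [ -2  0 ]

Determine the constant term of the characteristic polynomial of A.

4

For a 2×2 matrix, det(sI - A) = s^2 - (tr A)s + det A.
tr A = 3, det A = 4.
So p(s) = s^2 - 3s + 4.
The constant term is 4.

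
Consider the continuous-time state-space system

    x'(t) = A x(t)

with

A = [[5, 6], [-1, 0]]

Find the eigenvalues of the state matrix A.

det(sI - A) = s^2 - (tr A)s + det A, with tr A = 5 + 0 = 5 and det A = 5·0 - 6·(-1) = 0 - (-6) = 6.
So p(s) = det(sI - A) = s^2 - 5s + 6.
Factor s^2 - 5s + 6: two numbers with sum 5 and product 6 are 3 and 2, so s^2 - 5s + 6 = (s - 3)(s - 2).
Hence p(s) = (s - 3) (s - 2), with roots 2, 3.
At least one eigenvalue has non-negative real part, so the system is not asymptotically stable.

2, 3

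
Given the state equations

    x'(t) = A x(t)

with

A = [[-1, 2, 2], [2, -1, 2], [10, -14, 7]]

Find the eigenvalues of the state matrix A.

det(sI - A) = s^3 - (tr A)s^2 + (M11 + M22 + M33)s - det A, where Mii is the 2×2 principal minor of A obtained by deleting row i and column i.
tr A = (-1) + (-1) + 7 = 5; M11 = (-1)·7 - 2·(-14) = -7 - (-28) = 21; M22 = (-1)·7 - 2·10 = -7 - 20 = -27; M33 = (-1)·(-1) - 2·2 = 1 - 4 = -3; sum of minors = -9.
det A = (-1)·((-1)·7 - 2·(-14)) - 2·(2·7 - 2·10) + 2·(2·(-14) - (-1)·10) = (-1)·21 - 2·(-6) + 2·(-18) = -45.
So p(s) = det(sI - A) = s^3 - 5s^2 - 9s + 45.
Rational-root test: any integer root divides 45. Testing small divisors, s = -3 works: p(-3) = -27 + (-45) + 27 + 45 = 0, so (s + 3) is a factor.
Dividing, p(s) = (s + 3)(s^2 - 8s + 15).
Factor s^2 - 8s + 15: two numbers with sum 8 and product 15 are 5 and 3, so s^2 - 8s + 15 = (s - 5)(s - 3).
Hence p(s) = (s - 5) (s - 3) (s + 3), with roots -3, 3, 5.
At least one eigenvalue has non-negative real part, so the system is not asymptotically stable.

-3, 3, 5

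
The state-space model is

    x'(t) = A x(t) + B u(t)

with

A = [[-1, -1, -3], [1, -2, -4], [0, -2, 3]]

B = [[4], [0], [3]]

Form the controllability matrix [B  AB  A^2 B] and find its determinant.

955

AB = [[-13], [-8], [9]]
A^2B = [[-6], [-33], [43]]
Controllability matrix C = [B  AB  A^2B] = [[4, -13, -6], [0, -8, -33], [3, 9, 43]]
Expanding along the first row, det(C) = 4·((-8)·43 - (-33)·9) - (-13)·(0·43 - (-33)·3) + (-6)·(0·9 - (-8)·3) = 4·(-47) - (-13)·99 + (-6)·24 = 955
Since det(C) ≠ 0, rank(C) = 3 and the system is completely controllable.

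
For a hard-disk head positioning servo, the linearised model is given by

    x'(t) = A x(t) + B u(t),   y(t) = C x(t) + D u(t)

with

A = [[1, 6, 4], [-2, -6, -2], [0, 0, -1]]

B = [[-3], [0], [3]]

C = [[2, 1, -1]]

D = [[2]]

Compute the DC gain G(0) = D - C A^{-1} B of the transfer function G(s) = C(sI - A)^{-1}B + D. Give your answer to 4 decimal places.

3.0000

G(0) = C(-A)^{-1}B + D = -C A^{-1} B + D.
det A = -6, so A^{-1} = (1/-6)·adj(A) = [[-1, -1, -2], [1/3, 1/6, 1], [0, 0, -1]]
A^{-1} B = [-3, 2, -3]^T
C A^{-1} B = -1
G(0) = D - C A^{-1} B = 2 - (-1) = 3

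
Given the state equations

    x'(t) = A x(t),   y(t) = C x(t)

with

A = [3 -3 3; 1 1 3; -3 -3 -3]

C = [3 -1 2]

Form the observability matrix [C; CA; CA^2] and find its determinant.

1524

CA = [[2, -16, 0]]
CA^2 = [[-10, -22, -42]]
Observability matrix O = [C; CA; CA^2] = [[3, -1, 2], [2, -16, 0], [-10, -22, -42]]
Expanding along the first row, det(O) = 3·((-16)·(-42) - 0·(-22)) - (-1)·(2·(-42) - 0·(-10)) + 2·(2·(-22) - (-16)·(-10)) = 3·672 - (-1)·(-84) + 2·(-204) = 1524
Since det(O) ≠ 0, rank(O) = 3 and the system is completely observable.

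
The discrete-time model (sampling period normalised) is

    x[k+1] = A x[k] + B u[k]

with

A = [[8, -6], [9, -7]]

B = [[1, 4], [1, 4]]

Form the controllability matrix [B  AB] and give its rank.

AB = [[2, 8], [2, 8]]
Controllability matrix C = [B  AB] = [[1, 4, 2, 8], [1, 4, 2, 8]]
Every column of C is a scalar multiple of column 1 = [1, 1] (multipliers 1, 4, 2, 8), so the columns span a one-dimensional space.
C ≠ 0, hence rank(C) = 1.
rank(C) = 1 < n = 2, so the pair (A, B) is not completely controllable.

1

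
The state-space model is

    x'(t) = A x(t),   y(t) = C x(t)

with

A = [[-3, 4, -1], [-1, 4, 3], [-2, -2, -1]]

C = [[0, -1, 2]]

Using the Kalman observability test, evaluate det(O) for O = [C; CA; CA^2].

CA = [[-3, -8, -5]]
CA^2 = [[27, -34, -16]]
Observability matrix O = [C; CA; CA^2] = [[0, -1, 2], [-3, -8, -5], [27, -34, -16]]
Expanding along the first row, det(O) = 0·((-8)·(-16) - (-5)·(-34)) - (-1)·((-3)·(-16) - (-5)·27) + 2·((-3)·(-34) - (-8)·27) = 0·(-42) - (-1)·183 + 2·318 = 819
Since det(O) ≠ 0, rank(O) = 3 and the system is completely observable.

819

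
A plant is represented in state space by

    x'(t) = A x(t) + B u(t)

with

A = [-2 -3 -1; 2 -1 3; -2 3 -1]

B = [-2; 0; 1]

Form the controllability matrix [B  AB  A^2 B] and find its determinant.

114

AB = [[3], [-1], [3]]
A^2B = [[-6], [16], [-12]]
Controllability matrix C = [B  AB  A^2B] = [[-2, 3, -6], [0, -1, 16], [1, 3, -12]]
Expanding along the first row, det(C) = (-2)·((-1)·(-12) - 16·3) - 3·(0·(-12) - 16·1) + (-6)·(0·3 - (-1)·1) = (-2)·(-36) - 3·(-16) + (-6)·1 = 114
Since det(C) ≠ 0, rank(C) = 3 and the system is completely controllable.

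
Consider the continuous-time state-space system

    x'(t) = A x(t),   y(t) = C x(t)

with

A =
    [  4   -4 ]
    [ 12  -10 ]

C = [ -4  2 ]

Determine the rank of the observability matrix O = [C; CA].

1

CA = [[8, -4]]
Observability matrix O = [C; CA] = [[-4, 2], [8, -4]]
Every row of O is a scalar multiple of row 1 = [-4, 2] (multipliers 1, -2), so the rows span a one-dimensional space.
O ≠ 0, hence rank(O) = 1.
rank(O) = 1 < n = 2, so the pair (A, C) is not completely observable.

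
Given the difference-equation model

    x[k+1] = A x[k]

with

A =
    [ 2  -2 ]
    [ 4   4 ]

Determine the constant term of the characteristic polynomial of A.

For a 2×2 matrix, det(zI - A) = z^2 - (tr A)z + det A.
tr A = 6, det A = 16.
So p(z) = z^2 - 6z + 16.
The constant term is 16.

16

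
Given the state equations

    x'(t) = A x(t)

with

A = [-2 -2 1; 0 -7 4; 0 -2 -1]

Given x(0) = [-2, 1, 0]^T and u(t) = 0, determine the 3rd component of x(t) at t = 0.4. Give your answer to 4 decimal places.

det(sI - A) = s^3 - (tr A)s^2 + (M11 + M22 + M33)s - det A, where Mii is the 2×2 principal minor of A obtained by deleting row i and column i.
tr A = (-2) + (-7) + (-1) = -10; M11 = (-7)·(-1) - 4·(-2) = 7 - (-8) = 15; M22 = (-2)·(-1) - 1·0 = 2 - 0 = 2; M33 = (-2)·(-7) - (-2)·0 = 14 - 0 = 14; sum of minors = 31.
det A = (-2)·((-7)·(-1) - 4·(-2)) - (-2)·(0·(-1) - 4·0) + 1·(0·(-2) - (-7)·0) = (-2)·15 - (-2)·0 + 1·0 = -30.
So p(s) = det(sI - A) = s^3 + 10s^2 + 31s + 30.
Rational-root test: any integer root divides 30. Testing small divisors, s = -2 works: p(-2) = -8 + 40 + (-62) + 30 = 0, so (s + 2) is a factor.
Dividing, p(s) = (s + 2)(s^2 + 8s + 15).
Factor s^2 + 8s + 15: two numbers with sum -8 and product 15 are -3 and -5, so s^2 + 8s + 15 = (s + 3)(s + 5).
Hence p(s) = (s + 2) (s + 3) (s + 5), with roots -5, -3, -2.
The eigenvalues -5, -3, -2 are distinct and real, so A is diagonalisable and x(t) = e^{At} x(0) = V diag(e^{λ_i t}) V^{-1} x(0), where the columns of V are the eigenvectors.
λ = -5: A - (-5)I = [[3, -2, 1], [0, -2, 4], [0, -2, 4]]. v must be orthogonal to every row; (row 1) × (row 2) = [-6, -12, -6], so take v_1 = [1, 2, 1]^T.
λ = -3: A - (-3)I = [[1, -2, 1], [0, -4, 4], [0, -2, 2]]. v must be orthogonal to every row; (row 1) × (row 2) = [-4, -4, -4], so take v_2 = [-1, -1, -1]^T.
λ = -2: A - (-2)I = [[0, -2, 1], [0, -5, 4], [0, -2, 1]]. v must be orthogonal to every row; (row 1) × (row 2) = [-3, 0, 0], so take v_3 = [-1, 0, 0]^T.
V = [v_1 v_2 v_3] = [[1, -1, -1], [2, -1, 0], [1, -1, 0]] has det V = 1, so V^{-1} = adj(V)/det V = [[0, 1, -1], [0, 1, -2], [-1, 0, 1]].
Modal coordinates z(0) = V^{-1} x(0): 0·(-2) + 1·1 + (-1)·0 = 1; 0·(-2) + 1·1 + (-2)·0 = 1; (-1)·(-2) + 0·1 + 1·0 = 2; so z(0) = [1, 1, 2]^T.
x_3(t) = Σ_i (v_i)_3 · z_i(0) · e^{λ_i t} (row 3 of V times the modal terms).
x_3(0.4) = 1·1·e^{-5·0.4} + (-1)·1·e^{-3·0.4} + 0·2·e^{-2·0.4} = 1·0.135335 + (-1)·0.301194 + 0·0.449329 = -0.1659.

-0.1659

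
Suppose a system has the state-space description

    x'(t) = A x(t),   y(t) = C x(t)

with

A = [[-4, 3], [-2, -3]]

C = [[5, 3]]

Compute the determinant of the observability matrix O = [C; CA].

108

CA = [[-26, 6]]
Observability matrix O = [C; CA] = [[5, 3], [-26, 6]]
det(O) = 5·6 - 3·(-26) = 30 - (-78) = 108
Since det(O) ≠ 0, rank(O) = 2 and the system is completely observable.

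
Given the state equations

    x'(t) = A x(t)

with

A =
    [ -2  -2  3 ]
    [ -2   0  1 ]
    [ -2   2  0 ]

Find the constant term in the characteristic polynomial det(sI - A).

Expand det(sI - A) for the 3×3 matrix.
p(s) = s^3 + 2s^2 + 4.
(Check: constant term = det(-A) = (-1)^3 det A = 4; coefficient of s^2 = -tr A = 2.)
The constant term is 4.

4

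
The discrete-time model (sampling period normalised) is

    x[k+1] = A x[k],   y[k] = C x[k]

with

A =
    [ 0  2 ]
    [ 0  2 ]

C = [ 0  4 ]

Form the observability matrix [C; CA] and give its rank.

1

CA = [[0, 8]]
Observability matrix O = [C; CA] = [[0, 4], [0, 8]]
Every row of O is a scalar multiple of row 1 = [0, 4] (multipliers 1, 2), so the rows span a one-dimensional space.
O ≠ 0, hence rank(O) = 1.
rank(O) = 1 < n = 2, so the pair (A, C) is not completely observable.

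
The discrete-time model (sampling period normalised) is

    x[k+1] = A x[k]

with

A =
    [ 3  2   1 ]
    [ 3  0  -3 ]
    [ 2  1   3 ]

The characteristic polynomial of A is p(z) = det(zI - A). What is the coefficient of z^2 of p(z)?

Expand det(zI - A) for the 3×3 matrix.
p(z) = z^3 - 6z^2 + 4z + 18.
(Check: constant term = det(-A) = (-1)^3 det A = 18; coefficient of z^2 = -tr A = -6.)
The coefficient of z^2 is -6.

-6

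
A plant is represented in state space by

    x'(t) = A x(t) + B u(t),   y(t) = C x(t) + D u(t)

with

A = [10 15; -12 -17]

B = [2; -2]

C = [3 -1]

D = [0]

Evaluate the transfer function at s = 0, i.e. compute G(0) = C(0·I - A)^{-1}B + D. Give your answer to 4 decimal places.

1.6000

G(0) = C(-A)^{-1}B + D = -C A^{-1} B + D.
det A = 10, so A^{-1} = (1/10)·adj(A) = [[-17/10, -3/2], [6/5, 1]]
A^{-1} B = [-2/5, 2/5]^T
C A^{-1} B = -8/5
G(0) = D - C A^{-1} B = 0 - (-8/5) = 8/5 ≈ 1.6000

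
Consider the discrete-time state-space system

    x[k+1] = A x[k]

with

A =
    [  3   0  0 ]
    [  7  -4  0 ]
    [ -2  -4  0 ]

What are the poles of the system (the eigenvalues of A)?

det(zI - A) = z^3 - (tr A)z^2 + (M11 + M22 + M33)z - det A, where Mii is the 2×2 principal minor of A obtained by deleting row i and column i.
tr A = 3 + (-4) + 0 = -1; M11 = (-4)·0 - 0·(-4) = 0 - 0 = 0; M22 = 3·0 - 0·(-2) = 0 - 0 = 0; M33 = 3·(-4) - 0·7 = -12 - 0 = -12; sum of minors = -12.
det A = 3·((-4)·0 - 0·(-4)) - 0·(7·0 - 0·(-2)) + 0·(7·(-4) - (-4)·(-2)) = 3·0 - 0·0 + 0·(-36) = 0.
So p(z) = det(zI - A) = z^3 + z^2 - 12z.
The constant term is 0, so p(z) = z(z^2 + z - 12).
Factor z^2 + z - 12: two numbers with sum -1 and product -12 are 3 and -4, so z^2 + z - 12 = (z - 3)(z + 4).
Hence p(z) = z (z - 3) (z + 4), with roots -4, 0, 3.

-4, 0, 3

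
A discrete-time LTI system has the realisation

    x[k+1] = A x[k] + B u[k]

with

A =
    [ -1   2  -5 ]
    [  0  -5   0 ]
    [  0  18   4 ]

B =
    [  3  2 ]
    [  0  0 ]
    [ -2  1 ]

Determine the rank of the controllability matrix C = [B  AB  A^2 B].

2

AB = [[7, -7], [0, 0], [-8, 4]]
A^2B = [[33, -13], [0, 0], [-32, 16]]
Controllability matrix C = [B  AB  A^2B] = [[3, 2, 7, -7, 33, -13], [0, 0, 0, 0, 0, 0], [-2, 1, -8, 4, -32, 16]]
Row 2 of C is identically zero, so rank(C) ≤ 2.
The 2×2 minor from rows 1, 3, columns 1, 2 is 3·1 - 2·(-2) = 3 - (-4) = 7 ≠ 0, so rank(C) = 2.
rank(C) = 2 < n = 3, so the pair (A, B) is not completely controllable.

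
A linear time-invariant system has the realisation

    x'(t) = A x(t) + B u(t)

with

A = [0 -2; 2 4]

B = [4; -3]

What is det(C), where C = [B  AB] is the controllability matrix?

2

AB = [[6], [-4]]
Controllability matrix C = [B  AB] = [[4, 6], [-3, -4]]
det(C) = 4·(-4) - 6·(-3) = -16 - (-18) = 2
Since det(C) ≠ 0, rank(C) = 2 and the system is completely controllable.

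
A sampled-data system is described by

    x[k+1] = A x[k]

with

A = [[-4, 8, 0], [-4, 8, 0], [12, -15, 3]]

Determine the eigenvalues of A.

det(zI - A) = z^3 - (tr A)z^2 + (M11 + M22 + M33)z - det A, where Mii is the 2×2 principal minor of A obtained by deleting row i and column i.
tr A = (-4) + 8 + 3 = 7; M11 = 8·3 - 0·(-15) = 24 - 0 = 24; M22 = (-4)·3 - 0·12 = -12 - 0 = -12; M33 = (-4)·8 - 8·(-4) = -32 - (-32) = 0; sum of minors = 12.
det A = (-4)·(8·3 - 0·(-15)) - 8·((-4)·3 - 0·12) + 0·((-4)·(-15) - 8·12) = (-4)·24 - 8·(-12) + 0·(-36) = 0.
So p(z) = det(zI - A) = z^3 - 7z^2 + 12z.
The constant term is 0, so p(z) = z(z^2 - 7z + 12).
Factor z^2 - 7z + 12: two numbers with sum 7 and product 12 are 4 and 3, so z^2 - 7z + 12 = (z - 4)(z - 3).
Hence p(z) = z (z - 4) (z - 3), with roots 0, 3, 4.

0, 3, 4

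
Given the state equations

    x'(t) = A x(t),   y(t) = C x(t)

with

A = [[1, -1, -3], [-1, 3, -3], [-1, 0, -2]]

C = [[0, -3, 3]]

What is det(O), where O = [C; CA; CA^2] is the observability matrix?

108

CA = [[0, -9, 3]]
CA^2 = [[6, -27, 21]]
Observability matrix O = [C; CA; CA^2] = [[0, -3, 3], [0, -9, 3], [6, -27, 21]]
Expanding along the first row, det(O) = 0·((-9)·21 - 3·(-27)) - (-3)·(0·21 - 3·6) + 3·(0·(-27) - (-9)·6) = 0·(-108) - (-3)·(-18) + 3·54 = 108
Since det(O) ≠ 0, rank(O) = 3 and the system is completely observable.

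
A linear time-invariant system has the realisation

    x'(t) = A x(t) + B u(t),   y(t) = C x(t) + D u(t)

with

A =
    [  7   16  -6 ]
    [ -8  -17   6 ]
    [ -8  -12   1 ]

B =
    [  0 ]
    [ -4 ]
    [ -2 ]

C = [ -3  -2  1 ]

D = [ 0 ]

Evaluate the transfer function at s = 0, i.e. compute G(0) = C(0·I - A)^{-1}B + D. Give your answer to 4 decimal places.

G(0) = C(-A)^{-1}B + D = -C A^{-1} B + D.
det A = -15, so A^{-1} = (1/-15)·adj(A) = [[-11/3, -56/15, 2/5], [8/3, 41/15, -2/5], [8/3, 44/15, -3/5]]
A^{-1} B = [212/15, -152/15, -158/15]^T
C A^{-1} B = -98/3
G(0) = D - C A^{-1} B = 0 - (-98/3) = 98/3 ≈ 32.6667

32.6667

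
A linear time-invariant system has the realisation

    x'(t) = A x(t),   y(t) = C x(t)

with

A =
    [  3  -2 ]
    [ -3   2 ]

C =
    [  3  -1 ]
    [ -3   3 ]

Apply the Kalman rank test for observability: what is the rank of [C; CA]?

2

CA = [[12, -8], [-18, 12]]
Observability matrix O = [C; CA] = [[3, -1], [-3, 3], [12, -8], [-18, 12]]
Take the 2×2 submatrix of O formed by rows 1, 2: [[3, -1], [-3, 3]]. Its determinant is 3·3 - (-1)·(-3) = 9 - 3 = 6 ≠ 0.
So rank(O) ≥ 2; since O has 2 columns, rank(O) = 2.
rank(O) = 2 = n, so the pair (A, C) is completely observable.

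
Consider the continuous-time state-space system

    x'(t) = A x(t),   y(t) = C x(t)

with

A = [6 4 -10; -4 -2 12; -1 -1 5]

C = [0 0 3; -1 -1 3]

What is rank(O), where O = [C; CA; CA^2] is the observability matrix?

2

CA = [[-3, -3, 15], [-5, -5, 13]]
CA^2 = [[-21, -21, 69], [-23, -23, 55]]
Observability matrix O = [C; CA; CA^2] = [[0, 0, 3], [-1, -1, 3], [-3, -3, 15], [-5, -5, 13], [-21, -21, 69], [-23, -23, 55]]
The columns c1, c2, c3 of O are linearly dependent: -c1 + c2 = 0 (check each entry), so rank(O) ≤ 2.
The 2×2 minor from rows 1, 2, columns 1, 3 is 0·3 - 3·(-1) = 0 - (-3) = 3 ≠ 0, so rank(O) = 2.
rank(O) = 2 < n = 3, so the pair (A, C) is not completely observable.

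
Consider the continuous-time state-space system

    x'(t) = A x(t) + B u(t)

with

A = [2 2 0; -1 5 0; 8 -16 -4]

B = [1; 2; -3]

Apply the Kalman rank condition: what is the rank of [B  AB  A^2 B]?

AB = [[6], [9], [-12]]
A^2B = [[30], [39], [-48]]
Controllability matrix C = [B  AB  A^2B] = [[1, 6, 30], [2, 9, 39], [-3, -12, -48]]
The rows r1, r2, r3 of C are linearly dependent: -r1 + 2·r2 + r3 = 0 (check each entry), so rank(C) ≤ 2.
The 2×2 minor from rows 1, 2, columns 1, 2 is 1·9 - 6·2 = 9 - 12 = -3 ≠ 0, so rank(C) = 2.
rank(C) = 2 < n = 3, so the pair (A, B) is not completely controllable.

2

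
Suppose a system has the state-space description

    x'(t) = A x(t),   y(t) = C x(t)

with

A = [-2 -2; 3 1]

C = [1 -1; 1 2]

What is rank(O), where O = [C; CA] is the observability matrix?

2

CA = [[-5, -3], [4, 0]]
Observability matrix O = [C; CA] = [[1, -1], [1, 2], [-5, -3], [4, 0]]
Take the 2×2 submatrix of O formed by rows 1, 2: [[1, -1], [1, 2]]. Its determinant is 1·2 - (-1)·1 = 2 - (-1) = 3 ≠ 0.
So rank(O) ≥ 2; since O has 2 columns, rank(O) = 2.
rank(O) = 2 = n, so the pair (A, C) is completely observable.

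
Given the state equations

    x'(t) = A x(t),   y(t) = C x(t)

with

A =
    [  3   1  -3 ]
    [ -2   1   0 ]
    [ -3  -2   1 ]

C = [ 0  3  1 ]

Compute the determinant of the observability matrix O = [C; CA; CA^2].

CA = [[-9, 1, 1]]
CA^2 = [[-32, -10, 28]]
Observability matrix O = [C; CA; CA^2] = [[0, 3, 1], [-9, 1, 1], [-32, -10, 28]]
Expanding along the first row, det(O) = 0·(1·28 - 1·(-10)) - 3·((-9)·28 - 1·(-32)) + 1·((-9)·(-10) - 1·(-32)) = 0·38 - 3·(-220) + 1·122 = 782
Since det(O) ≠ 0, rank(O) = 3 and the system is completely observable.

782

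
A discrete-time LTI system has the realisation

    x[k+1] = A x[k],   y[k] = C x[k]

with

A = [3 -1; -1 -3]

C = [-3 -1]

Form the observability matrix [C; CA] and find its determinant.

-26

CA = [[-8, 6]]
Observability matrix O = [C; CA] = [[-3, -1], [-8, 6]]
det(O) = (-3)·6 - (-1)·(-8) = -18 - 8 = -26
Since det(O) ≠ 0, rank(O) = 2 and the system is completely observable.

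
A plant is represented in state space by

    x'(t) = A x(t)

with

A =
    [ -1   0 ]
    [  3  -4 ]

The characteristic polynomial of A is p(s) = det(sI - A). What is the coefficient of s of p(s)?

5

For a 2×2 matrix, det(sI - A) = s^2 - (tr A)s + det A.
tr A = -5, det A = 4.
So p(s) = s^2 + 5s + 4.
The coefficient of s is 5.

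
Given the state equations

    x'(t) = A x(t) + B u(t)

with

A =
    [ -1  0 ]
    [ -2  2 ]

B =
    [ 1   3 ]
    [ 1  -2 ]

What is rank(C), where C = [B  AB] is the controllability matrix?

2

AB = [[-1, -3], [0, -10]]
Controllability matrix C = [B  AB] = [[1, 3, -1, -3], [1, -2, 0, -10]]
Take the 2×2 submatrix of C formed by columns 1, 2: [[1, 3], [1, -2]]. Its determinant is 1·(-2) - 3·1 = -2 - 3 = -5 ≠ 0.
So rank(C) ≥ 2; since C has 2 rows, rank(C) = 2.
rank(C) = 2 = n, so the pair (A, B) is completely controllable.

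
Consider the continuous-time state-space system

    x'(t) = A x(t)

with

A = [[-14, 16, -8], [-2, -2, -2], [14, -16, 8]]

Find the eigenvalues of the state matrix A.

-6, -2, 0

det(sI - A) = s^3 - (tr A)s^2 + (M11 + M22 + M33)s - det A, where Mii is the 2×2 principal minor of A obtained by deleting row i and column i.
tr A = (-14) + (-2) + 8 = -8; M11 = (-2)·8 - (-2)·(-16) = -16 - 32 = -48; M22 = (-14)·8 - (-8)·14 = -112 - (-112) = 0; M33 = (-14)·(-2) - 16·(-2) = 28 - (-32) = 60; sum of minors = 12.
det A = (-14)·((-2)·8 - (-2)·(-16)) - 16·((-2)·8 - (-2)·14) + (-8)·((-2)·(-16) - (-2)·14) = (-14)·(-48) - 16·12 + (-8)·60 = 0.
So p(s) = det(sI - A) = s^3 + 8s^2 + 12s.
The constant term is 0, so p(s) = s(s^2 + 8s + 12).
Factor s^2 + 8s + 12: two numbers with sum -8 and product 12 are -2 and -6, so s^2 + 8s + 12 = (s + 2)(s + 6).
Hence p(s) = s (s + 2) (s + 6), with roots -6, -2, 0.
At least one eigenvalue has non-negative real part, so the system is not asymptotically stable.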